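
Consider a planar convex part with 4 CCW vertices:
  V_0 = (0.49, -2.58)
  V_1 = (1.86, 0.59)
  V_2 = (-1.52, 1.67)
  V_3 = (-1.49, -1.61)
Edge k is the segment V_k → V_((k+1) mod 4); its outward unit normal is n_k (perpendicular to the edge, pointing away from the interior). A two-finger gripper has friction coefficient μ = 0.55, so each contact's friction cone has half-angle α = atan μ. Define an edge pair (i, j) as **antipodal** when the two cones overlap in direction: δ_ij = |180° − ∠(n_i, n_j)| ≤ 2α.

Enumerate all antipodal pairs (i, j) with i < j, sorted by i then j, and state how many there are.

count = 2; pairs: (0,2), (1,3)

α = atan 0.55 = 28.81°;  2α = 57.62°
n_0 = (+0.9179, -0.3967)
n_1 = (+0.3044, +0.9526)
n_2 = (-1.0000, -0.0091)
n_3 = (-0.4399, -0.8980)
  (0,1): δ = 84.35°  ·
  (0,2): δ = 23.90°  ✓
  (0,3): δ = 87.27°  ·
  (1,2): δ = 71.76°  ·
  (1,3): δ = 8.38°  ✓
  (2,3): δ = 116.62°  ·
antipodal pairs: 2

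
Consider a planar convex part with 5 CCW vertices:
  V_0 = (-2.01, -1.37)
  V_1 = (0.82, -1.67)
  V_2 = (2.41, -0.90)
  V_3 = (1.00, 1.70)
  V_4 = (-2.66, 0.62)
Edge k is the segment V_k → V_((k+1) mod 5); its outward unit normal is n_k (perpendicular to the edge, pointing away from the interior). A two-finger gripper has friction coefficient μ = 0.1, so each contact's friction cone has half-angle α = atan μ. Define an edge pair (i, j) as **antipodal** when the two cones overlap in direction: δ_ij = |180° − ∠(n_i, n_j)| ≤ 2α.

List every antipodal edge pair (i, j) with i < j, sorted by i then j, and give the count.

count = 2; pairs: (1,3), (2,4)

α = atan 0.1 = 5.71°;  2α = 11.42°
n_0 = (-0.1054, -0.9944)
n_1 = (+0.4359, -0.9000)
n_2 = (+0.8791, +0.4767)
n_3 = (-0.2830, +0.9591)
n_4 = (-0.9506, -0.3105)
  (0,1): δ = 148.11°  ·
  (0,2): δ = 55.48°  ·
  (0,3): δ = 22.49°  ·
  (0,4): δ = 114.14°  ·
  (1,2): δ = 87.37°  ·
  (1,3): δ = 9.40°  ✓
  (1,4): δ = 82.25°  ·
  (2,3): δ = 102.03°  ·
  (2,4): δ = 10.38°  ✓
  (3,4): δ = 88.35°  ·
antipodal pairs: 2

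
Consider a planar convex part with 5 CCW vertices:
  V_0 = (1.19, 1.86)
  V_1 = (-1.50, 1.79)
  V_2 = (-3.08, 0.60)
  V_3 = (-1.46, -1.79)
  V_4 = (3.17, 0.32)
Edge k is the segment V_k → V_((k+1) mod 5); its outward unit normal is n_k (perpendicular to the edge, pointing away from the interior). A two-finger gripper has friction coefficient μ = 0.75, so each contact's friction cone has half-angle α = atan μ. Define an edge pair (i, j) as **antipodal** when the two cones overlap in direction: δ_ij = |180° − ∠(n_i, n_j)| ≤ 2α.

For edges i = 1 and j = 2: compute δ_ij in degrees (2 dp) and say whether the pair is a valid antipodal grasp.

δ = 92.86°, invalid

α = atan 0.75 = 36.87°;  2α = 73.74°
edge 1: e_1 = (-1.58, -1.19);  n_1 = (-0.6016, +0.7988)
edge 2: e_2 = (+1.62, -2.39);  n_2 = (-0.8278, -0.5611)
∠(n_1, n_2) = 87.14°
δ = |180° − 87.14°| = 92.86°
92.86° > 2α = 73.74°  →  invalid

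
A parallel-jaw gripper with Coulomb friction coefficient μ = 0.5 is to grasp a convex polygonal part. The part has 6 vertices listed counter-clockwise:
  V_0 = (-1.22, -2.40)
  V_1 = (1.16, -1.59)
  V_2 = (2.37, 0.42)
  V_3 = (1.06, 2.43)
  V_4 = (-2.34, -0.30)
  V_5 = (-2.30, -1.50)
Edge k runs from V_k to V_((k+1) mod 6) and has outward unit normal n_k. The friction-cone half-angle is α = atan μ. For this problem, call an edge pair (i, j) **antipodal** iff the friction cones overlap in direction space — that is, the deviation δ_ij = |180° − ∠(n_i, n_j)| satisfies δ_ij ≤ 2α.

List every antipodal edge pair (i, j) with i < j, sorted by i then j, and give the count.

count = 5; pairs: (0,3), (1,3), (1,4), (2,4), (2,5)

α = atan 0.5 = 26.57°;  2α = 53.13°
n_0 = (+0.3222, -0.9467)
n_1 = (+0.8567, -0.5157)
n_2 = (+0.8378, +0.5460)
n_3 = (-0.6261, +0.7797)
n_4 = (-0.9994, -0.0333)
n_5 = (-0.6402, -0.7682)
  (0,1): δ = 139.84°  ·
  (0,2): δ = 75.70°  ·
  (0,3): δ = 19.97°  ✓
  (0,4): δ = 73.11°  ·
  (0,5): δ = 121.40°  ·
  (1,2): δ = 115.86°  ·
  (1,3): δ = 20.19°  ✓
  (1,4): δ = 32.96°  ✓
  (1,5): δ = 81.24°  ·
  (2,3): δ = 84.33°  ·
  (2,4): δ = 31.18°  ✓
  (2,5): δ = 17.10°  ✓
  (3,4): δ = 126.85°  ·
  (3,5): δ = 78.57°  ·
  (4,5): δ = 131.71°  ·
antipodal pairs: 5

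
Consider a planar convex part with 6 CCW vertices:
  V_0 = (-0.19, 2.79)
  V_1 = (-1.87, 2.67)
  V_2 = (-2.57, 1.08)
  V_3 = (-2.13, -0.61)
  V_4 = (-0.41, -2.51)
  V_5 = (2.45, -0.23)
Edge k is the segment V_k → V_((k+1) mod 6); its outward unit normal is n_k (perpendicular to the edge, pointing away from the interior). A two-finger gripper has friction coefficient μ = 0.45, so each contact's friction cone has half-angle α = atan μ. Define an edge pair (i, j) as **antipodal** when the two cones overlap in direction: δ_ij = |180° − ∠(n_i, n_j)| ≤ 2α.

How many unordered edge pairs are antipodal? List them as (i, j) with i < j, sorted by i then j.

α = atan 0.45 = 24.23°;  2α = 48.46°
n_0 = (-0.0712, +0.9975)
n_1 = (-0.9152, +0.4029)
n_2 = (-0.9677, -0.2520)
n_3 = (-0.7414, -0.6711)
n_4 = (+0.6234, -0.7819)
n_5 = (+0.7529, +0.6582)
  (0,1): δ = 117.85°  ·
  (0,2): δ = 79.49°  ·
  (0,3): δ = 51.93°  ·
  (0,4): δ = 34.48°  ✓
  (0,5): δ = 127.07°  ·
  (1,2): δ = 141.65°  ·
  (1,3): δ = 114.09°  ·
  (1,4): δ = 27.68°  ✓
  (1,5): δ = 64.92°  ·
  (2,3): δ = 152.44°  ·
  (2,4): δ = 66.03°  ·
  (2,5): δ = 26.57°  ✓
  (3,4): δ = 93.59°  ·
  (3,5): δ = 0.99°  ✓
  (4,5): δ = 87.40°  ·
antipodal pairs: 4

count = 4; pairs: (0,4), (1,4), (2,5), (3,5)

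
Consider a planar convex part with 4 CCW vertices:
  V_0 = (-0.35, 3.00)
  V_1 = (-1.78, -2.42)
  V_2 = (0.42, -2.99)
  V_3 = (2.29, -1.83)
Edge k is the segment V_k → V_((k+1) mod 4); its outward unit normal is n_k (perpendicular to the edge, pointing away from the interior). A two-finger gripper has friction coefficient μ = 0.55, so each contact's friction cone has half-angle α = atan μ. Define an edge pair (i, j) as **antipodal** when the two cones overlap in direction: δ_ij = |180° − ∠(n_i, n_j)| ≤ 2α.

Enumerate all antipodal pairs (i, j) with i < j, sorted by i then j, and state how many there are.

α = atan 0.55 = 28.81°;  2α = 57.62°
n_0 = (-0.9669, +0.2551)
n_1 = (-0.2508, -0.9680)
n_2 = (+0.5271, -0.8498)
n_3 = (+0.8775, +0.4796)
  (0,1): δ = 89.75°  ·
  (0,2): δ = 43.41°  ✓
  (0,3): δ = 43.44°  ✓
  (1,2): δ = 133.66°  ·
  (1,3): δ = 46.81°  ✓
  (2,3): δ = 93.15°  ·
antipodal pairs: 3

count = 3; pairs: (0,2), (0,3), (1,3)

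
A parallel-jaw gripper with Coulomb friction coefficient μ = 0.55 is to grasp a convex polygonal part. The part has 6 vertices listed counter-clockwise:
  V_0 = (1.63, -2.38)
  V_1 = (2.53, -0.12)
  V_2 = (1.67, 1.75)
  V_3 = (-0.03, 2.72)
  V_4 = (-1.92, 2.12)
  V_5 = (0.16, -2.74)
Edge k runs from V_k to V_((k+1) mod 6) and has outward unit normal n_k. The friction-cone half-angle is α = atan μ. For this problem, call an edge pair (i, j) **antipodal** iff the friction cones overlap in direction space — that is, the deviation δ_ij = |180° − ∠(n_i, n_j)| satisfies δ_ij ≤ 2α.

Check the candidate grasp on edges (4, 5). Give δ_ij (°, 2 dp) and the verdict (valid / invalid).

δ = 99.41°, invalid

α = atan 0.55 = 28.81°;  2α = 57.62°
edge 4: e_4 = (+2.08, -4.86);  n_4 = (-0.9193, -0.3935)
edge 5: e_5 = (+1.47, +0.36);  n_5 = (+0.2379, -0.9713)
∠(n_4, n_5) = 80.59°
δ = |180° − 80.59°| = 99.41°
99.41° > 2α = 57.62°  →  invalid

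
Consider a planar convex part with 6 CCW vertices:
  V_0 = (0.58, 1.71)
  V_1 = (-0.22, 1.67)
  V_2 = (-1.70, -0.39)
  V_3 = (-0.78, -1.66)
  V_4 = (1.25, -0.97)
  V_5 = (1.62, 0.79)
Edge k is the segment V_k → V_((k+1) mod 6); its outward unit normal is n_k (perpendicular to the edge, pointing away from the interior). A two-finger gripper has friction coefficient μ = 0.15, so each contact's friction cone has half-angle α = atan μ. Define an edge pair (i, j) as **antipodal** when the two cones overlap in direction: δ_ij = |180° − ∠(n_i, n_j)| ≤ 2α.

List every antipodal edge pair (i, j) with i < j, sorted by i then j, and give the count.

α = atan 0.15 = 8.53°;  2α = 17.06°
n_0 = (-0.0499, +0.9988)
n_1 = (-0.8121, +0.5835)
n_2 = (-0.8098, -0.5867)
n_3 = (+0.3218, -0.9468)
n_4 = (+0.9786, -0.2057)
n_5 = (+0.6626, +0.7490)
  (0,1): δ = 128.56°  ·
  (0,2): δ = 56.94°  ·
  (0,3): δ = 15.91°  ✓
  (0,4): δ = 75.27°  ·
  (0,5): δ = 135.64°  ·
  (1,2): δ = 108.38°  ·
  (1,3): δ = 35.53°  ·
  (1,4): δ = 23.82°  ·
  (1,5): δ = 84.20°  ·
  (2,3): δ = 107.15°  ·
  (2,4): δ = 47.79°  ·
  (2,5): δ = 12.58°  ✓
  (3,4): δ = 120.65°  ·
  (3,5): δ = 60.27°  ·
  (4,5): δ = 119.62°  ·
antipodal pairs: 2

count = 2; pairs: (0,3), (2,5)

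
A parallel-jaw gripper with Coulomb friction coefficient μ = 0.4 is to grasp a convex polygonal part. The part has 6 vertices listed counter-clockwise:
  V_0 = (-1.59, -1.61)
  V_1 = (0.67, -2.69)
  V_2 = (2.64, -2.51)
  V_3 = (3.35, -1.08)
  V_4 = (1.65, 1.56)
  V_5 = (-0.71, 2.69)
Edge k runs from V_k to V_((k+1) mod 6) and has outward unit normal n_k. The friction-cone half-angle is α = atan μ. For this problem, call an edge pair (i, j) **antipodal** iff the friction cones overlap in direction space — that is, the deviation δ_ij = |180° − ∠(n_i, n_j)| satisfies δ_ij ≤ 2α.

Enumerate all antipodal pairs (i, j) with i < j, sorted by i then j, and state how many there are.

count = 4; pairs: (0,3), (0,4), (1,4), (2,5)

α = atan 0.4 = 21.80°;  2α = 43.60°
n_0 = (-0.4312, -0.9023)
n_1 = (+0.0910, -0.9959)
n_2 = (+0.8957, -0.4447)
n_3 = (+0.8408, +0.5414)
n_4 = (+0.4319, +0.9019)
n_5 = (-0.9797, +0.2005)
  (0,1): δ = 149.24°  ·
  (0,2): δ = 90.86°  ·
  (0,3): δ = 31.68°  ✓
  (0,4): δ = 0.04°  ✓
  (0,5): δ = 103.98°  ·
  (1,2): δ = 121.63°  ·
  (1,3): δ = 62.44°  ·
  (1,4): δ = 30.81°  ✓
  (1,5): δ = 73.21°  ·
  (2,3): δ = 120.82°  ·
  (2,4): δ = 89.18°  ·
  (2,5): δ = 14.84°  ✓
  (3,4): δ = 148.36°  ·
  (3,5): δ = 44.35°  ·
  (4,5): δ = 75.98°  ·
antipodal pairs: 4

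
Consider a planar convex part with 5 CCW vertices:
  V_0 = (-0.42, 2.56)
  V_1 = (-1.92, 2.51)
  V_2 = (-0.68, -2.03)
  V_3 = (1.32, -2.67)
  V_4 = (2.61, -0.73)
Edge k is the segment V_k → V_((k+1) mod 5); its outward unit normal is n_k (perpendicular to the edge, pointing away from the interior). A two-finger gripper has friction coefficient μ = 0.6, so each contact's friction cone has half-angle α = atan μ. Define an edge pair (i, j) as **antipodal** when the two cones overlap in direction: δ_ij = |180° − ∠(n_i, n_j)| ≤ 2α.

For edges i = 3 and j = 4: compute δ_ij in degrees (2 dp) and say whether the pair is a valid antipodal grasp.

α = atan 0.6 = 30.96°;  2α = 61.93°
edge 3: e_3 = (+1.29, +1.94);  n_3 = (+0.8327, -0.5537)
edge 4: e_4 = (-3.03, +3.29);  n_4 = (+0.7356, +0.6774)
∠(n_3, n_4) = 76.27°
δ = |180° − 76.27°| = 103.73°
103.73° > 2α = 61.93°  →  invalid

δ = 103.73°, invalid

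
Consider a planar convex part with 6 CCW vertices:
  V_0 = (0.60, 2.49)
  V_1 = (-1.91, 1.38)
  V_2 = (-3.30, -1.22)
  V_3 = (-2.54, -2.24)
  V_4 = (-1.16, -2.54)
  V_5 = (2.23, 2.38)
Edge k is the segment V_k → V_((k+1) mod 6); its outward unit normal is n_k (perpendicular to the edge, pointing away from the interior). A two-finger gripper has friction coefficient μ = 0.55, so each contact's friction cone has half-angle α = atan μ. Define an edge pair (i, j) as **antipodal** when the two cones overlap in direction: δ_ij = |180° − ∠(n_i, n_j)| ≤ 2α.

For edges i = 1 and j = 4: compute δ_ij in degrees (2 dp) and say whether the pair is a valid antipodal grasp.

δ = 6.44°, valid

α = atan 0.55 = 28.81°;  2α = 57.62°
edge 1: e_1 = (-1.39, -2.60);  n_1 = (-0.8819, +0.4715)
edge 4: e_4 = (+3.39, +4.92);  n_4 = (+0.8235, -0.5674)
∠(n_1, n_4) = 173.56°
δ = |180° − 173.56°| = 6.44°
6.44° ≤ 2α = 57.62°  →  valid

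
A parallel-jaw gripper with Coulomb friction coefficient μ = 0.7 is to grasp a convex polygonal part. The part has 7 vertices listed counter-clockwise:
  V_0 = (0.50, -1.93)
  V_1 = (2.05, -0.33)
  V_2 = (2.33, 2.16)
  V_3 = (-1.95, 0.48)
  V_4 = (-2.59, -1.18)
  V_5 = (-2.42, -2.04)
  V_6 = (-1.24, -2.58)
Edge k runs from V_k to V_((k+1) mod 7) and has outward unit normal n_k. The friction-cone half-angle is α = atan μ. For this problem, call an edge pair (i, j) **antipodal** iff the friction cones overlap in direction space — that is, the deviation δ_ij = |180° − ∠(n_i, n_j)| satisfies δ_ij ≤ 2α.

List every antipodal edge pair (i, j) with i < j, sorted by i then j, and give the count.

α = atan 0.7 = 34.99°;  2α = 69.98°
n_0 = (+0.7182, -0.6958)
n_1 = (+0.9937, -0.1117)
n_2 = (-0.3654, +0.9309)
n_3 = (-0.9331, +0.3597)
n_4 = (-0.9810, -0.1939)
n_5 = (-0.4161, -0.9093)
n_6 = (+0.3499, -0.9368)
  (0,1): δ = 142.33°  ·
  (0,2): δ = 24.48°  ✓
  (0,3): δ = 23.01°  ✓
  (0,4): δ = 55.27°  ✓
  (0,5): δ = 109.50°  ·
  (0,6): δ = 154.57°  ·
  (1,2): δ = 62.15°  ✓
  (1,3): δ = 14.67°  ✓
  (1,4): δ = 17.60°  ✓
  (1,5): δ = 71.83°  ·
  (1,6): δ = 116.90°  ·
  (2,3): δ = 132.51°  ·
  (2,4): δ = 100.25°  ·
  (2,5): δ = 46.02°  ✓
  (2,6): δ = 0.95°  ✓
  (3,4): δ = 147.73°  ·
  (3,5): δ = 93.51°  ·
  (3,6): δ = 48.43°  ✓
  (4,5): δ = 125.77°  ·
  (4,6): δ = 80.70°  ·
  (5,6): δ = 134.93°  ·
antipodal pairs: 9

count = 9; pairs: (0,2), (0,3), (0,4), (1,2), (1,3), (1,4), (2,5), (2,6), (3,6)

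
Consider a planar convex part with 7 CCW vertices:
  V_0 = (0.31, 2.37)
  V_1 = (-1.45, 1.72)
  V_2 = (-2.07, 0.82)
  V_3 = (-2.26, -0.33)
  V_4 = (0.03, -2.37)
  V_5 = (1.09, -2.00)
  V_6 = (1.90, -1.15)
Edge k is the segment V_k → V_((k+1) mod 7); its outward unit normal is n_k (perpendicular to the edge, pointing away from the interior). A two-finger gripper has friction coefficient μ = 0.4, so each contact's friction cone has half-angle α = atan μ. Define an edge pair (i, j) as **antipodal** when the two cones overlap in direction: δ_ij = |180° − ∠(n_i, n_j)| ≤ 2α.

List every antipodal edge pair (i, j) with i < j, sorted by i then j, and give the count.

α = atan 0.4 = 21.80°;  2α = 43.60°
n_0 = (-0.3464, +0.9381)
n_1 = (-0.8235, +0.5673)
n_2 = (-0.9866, +0.1630)
n_3 = (-0.6652, -0.7467)
n_4 = (+0.3296, -0.9441)
n_5 = (+0.7239, -0.6899)
n_6 = (+0.9113, +0.4117)
  (0,1): δ = 144.83°  ·
  (0,2): δ = 119.65°  ·
  (0,3): δ = 61.97°  ·
  (0,4): δ = 1.03°  ✓
  (0,5): δ = 26.11°  ✓
  (0,6): δ = 94.04°  ·
  (1,2): δ = 154.82°  ·
  (1,3): δ = 97.13°  ·
  (1,4): δ = 36.20°  ✓
  (1,5): δ = 9.06°  ✓
  (1,6): δ = 58.87°  ·
  (2,3): δ = 122.31°  ·
  (2,4): δ = 61.38°  ·
  (2,5): δ = 34.24°  ✓
  (2,6): δ = 33.69°  ✓
  (3,4): δ = 119.06°  ·
  (3,5): δ = 91.92°  ·
  (3,6): δ = 24.00°  ✓
  (4,5): δ = 152.86°  ·
  (4,6): δ = 84.93°  ·
  (5,6): δ = 112.07°  ·
antipodal pairs: 7

count = 7; pairs: (0,4), (0,5), (1,4), (1,5), (2,5), (2,6), (3,6)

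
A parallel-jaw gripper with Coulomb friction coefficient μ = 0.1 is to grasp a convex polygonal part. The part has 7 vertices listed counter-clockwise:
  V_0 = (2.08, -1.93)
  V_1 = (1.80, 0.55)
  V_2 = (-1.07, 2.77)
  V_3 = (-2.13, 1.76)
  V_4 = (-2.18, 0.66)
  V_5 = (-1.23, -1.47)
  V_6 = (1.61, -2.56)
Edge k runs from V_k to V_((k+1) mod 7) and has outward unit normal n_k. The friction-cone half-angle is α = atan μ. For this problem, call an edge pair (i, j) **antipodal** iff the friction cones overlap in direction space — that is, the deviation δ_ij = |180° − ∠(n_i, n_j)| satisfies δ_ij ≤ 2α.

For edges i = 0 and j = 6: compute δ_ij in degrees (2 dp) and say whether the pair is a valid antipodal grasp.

δ = 136.83°, invalid

α = atan 0.1 = 5.71°;  2α = 11.42°
edge 0: e_0 = (-0.28, +2.48);  n_0 = (+0.9937, +0.1122)
edge 6: e_6 = (+0.47, +0.63);  n_6 = (+0.8015, -0.5980)
∠(n_0, n_6) = 43.17°
δ = |180° − 43.17°| = 136.83°
136.83° > 2α = 11.42°  →  invalid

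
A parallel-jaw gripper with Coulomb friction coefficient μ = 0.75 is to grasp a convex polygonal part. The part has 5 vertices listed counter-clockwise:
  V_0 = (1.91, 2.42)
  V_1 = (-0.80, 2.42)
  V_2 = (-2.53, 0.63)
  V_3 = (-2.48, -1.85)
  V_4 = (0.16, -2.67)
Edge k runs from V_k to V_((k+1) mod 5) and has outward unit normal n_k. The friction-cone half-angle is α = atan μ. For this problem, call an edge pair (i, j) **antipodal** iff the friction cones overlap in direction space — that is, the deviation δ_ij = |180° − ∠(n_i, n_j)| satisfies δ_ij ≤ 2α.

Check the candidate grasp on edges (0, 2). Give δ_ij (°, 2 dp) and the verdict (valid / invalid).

δ = 88.84°, invalid

α = atan 0.75 = 36.87°;  2α = 73.74°
edge 0: e_0 = (-2.71, +0.00);  n_0 = (+0.0000, +1.0000)
edge 2: e_2 = (+0.05, -2.48);  n_2 = (-0.9998, -0.0202)
∠(n_0, n_2) = 91.16°
δ = |180° − 91.16°| = 88.84°
88.84° > 2α = 73.74°  →  invalid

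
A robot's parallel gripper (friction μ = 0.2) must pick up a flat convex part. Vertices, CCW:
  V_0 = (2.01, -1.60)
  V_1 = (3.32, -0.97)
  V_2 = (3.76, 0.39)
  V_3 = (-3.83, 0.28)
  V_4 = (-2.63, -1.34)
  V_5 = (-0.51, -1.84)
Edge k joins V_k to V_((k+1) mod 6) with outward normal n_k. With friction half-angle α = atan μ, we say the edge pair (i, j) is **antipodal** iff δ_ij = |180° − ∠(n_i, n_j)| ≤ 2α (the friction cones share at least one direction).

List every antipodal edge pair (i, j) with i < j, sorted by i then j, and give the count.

α = atan 0.2 = 11.31°;  2α = 22.62°
n_0 = (+0.4334, -0.9012)
n_1 = (+0.9514, -0.3078)
n_2 = (-0.0145, +0.9999)
n_3 = (-0.8036, -0.5952)
n_4 = (-0.2296, -0.9733)
n_5 = (+0.0948, -0.9955)
  (0,1): δ = 133.61°  ·
  (0,2): δ = 24.85°  ·
  (0,3): δ = 100.85°  ·
  (0,4): δ = 141.05°  ·
  (0,5): δ = 159.76°  ·
  (1,2): δ = 71.24°  ·
  (1,3): δ = 54.46°  ·
  (1,4): δ = 94.66°  ·
  (1,5): δ = 113.37°  ·
  (2,3): δ = 54.30°  ·
  (2,4): δ = 14.10°  ✓
  (2,5): δ = 4.61°  ✓
  (3,4): δ = 139.80°  ·
  (3,5): δ = 121.09°  ·
  (4,5): δ = 161.29°  ·
antipodal pairs: 2

count = 2; pairs: (2,4), (2,5)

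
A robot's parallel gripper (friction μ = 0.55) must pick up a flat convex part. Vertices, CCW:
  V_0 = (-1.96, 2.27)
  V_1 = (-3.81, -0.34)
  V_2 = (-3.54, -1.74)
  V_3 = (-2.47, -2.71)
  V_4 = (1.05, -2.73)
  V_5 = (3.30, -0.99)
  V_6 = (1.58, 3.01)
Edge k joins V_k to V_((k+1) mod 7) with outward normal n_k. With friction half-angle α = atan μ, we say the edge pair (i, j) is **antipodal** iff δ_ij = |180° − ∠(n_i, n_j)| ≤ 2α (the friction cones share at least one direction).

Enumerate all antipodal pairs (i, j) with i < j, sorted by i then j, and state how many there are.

count = 7; pairs: (0,3), (0,4), (1,5), (2,5), (2,6), (3,6), (4,6)

α = atan 0.55 = 28.81°;  2α = 57.62°
n_0 = (-0.8158, +0.5783)
n_1 = (-0.9819, -0.1894)
n_2 = (-0.6716, -0.7409)
n_3 = (-0.0057, -1.0000)
n_4 = (+0.6117, -0.7911)
n_5 = (+0.9187, +0.3950)
n_6 = (-0.2046, +0.9788)
  (0,1): δ = 133.75°  ·
  (0,2): δ = 96.86°  ·
  (0,3): δ = 55.00°  ✓
  (0,4): δ = 16.95°  ✓
  (0,5): δ = 58.60°  ·
  (0,6): δ = 137.14°  ·
  (1,2): δ = 143.11°  ·
  (1,3): δ = 101.24°  ·
  (1,4): δ = 63.20°  ·
  (1,5): δ = 12.35°  ✓
  (1,6): δ = 90.89°  ·
  (2,3): δ = 138.13°  ·
  (2,4): δ = 100.09°  ·
  (2,5): δ = 24.54°  ✓
  (2,6): δ = 54.00°  ✓
  (3,4): δ = 141.96°  ·
  (3,5): δ = 66.41°  ·
  (3,6): δ = 12.13°  ✓
  (4,5): δ = 104.45°  ·
  (4,6): δ = 25.91°  ✓
  (5,6): δ = 101.46°  ·
antipodal pairs: 7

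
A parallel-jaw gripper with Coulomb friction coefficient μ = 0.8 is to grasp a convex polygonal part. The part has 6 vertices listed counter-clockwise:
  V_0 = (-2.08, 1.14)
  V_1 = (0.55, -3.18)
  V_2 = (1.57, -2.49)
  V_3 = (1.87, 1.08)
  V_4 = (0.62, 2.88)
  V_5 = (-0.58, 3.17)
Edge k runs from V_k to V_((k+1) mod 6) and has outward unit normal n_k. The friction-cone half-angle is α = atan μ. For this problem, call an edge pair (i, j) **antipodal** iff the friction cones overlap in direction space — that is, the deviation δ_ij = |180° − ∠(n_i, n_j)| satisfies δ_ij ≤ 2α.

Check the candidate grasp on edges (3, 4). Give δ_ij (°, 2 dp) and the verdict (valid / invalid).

α = atan 0.8 = 38.66°;  2α = 77.32°
edge 3: e_3 = (-1.25, +1.80);  n_3 = (+0.8214, +0.5704)
edge 4: e_4 = (-1.20, +0.29);  n_4 = (+0.2349, +0.9720)
∠(n_3, n_4) = 41.64°
δ = |180° − 41.64°| = 138.36°
138.36° > 2α = 77.32°  →  invalid

δ = 138.36°, invalid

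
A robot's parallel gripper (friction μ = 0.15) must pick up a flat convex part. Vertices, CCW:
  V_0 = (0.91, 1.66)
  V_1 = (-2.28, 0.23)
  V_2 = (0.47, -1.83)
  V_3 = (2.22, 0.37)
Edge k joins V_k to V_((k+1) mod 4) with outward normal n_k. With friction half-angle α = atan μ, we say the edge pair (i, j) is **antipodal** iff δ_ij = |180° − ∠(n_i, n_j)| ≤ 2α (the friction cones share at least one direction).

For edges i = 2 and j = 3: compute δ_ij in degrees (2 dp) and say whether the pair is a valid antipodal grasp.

δ = 96.06°, invalid

α = atan 0.15 = 8.53°;  2α = 17.06°
edge 2: e_2 = (+1.75, +2.20);  n_2 = (+0.7826, -0.6225)
edge 3: e_3 = (-1.31, +1.29);  n_3 = (+0.7016, +0.7125)
∠(n_2, n_3) = 83.94°
δ = |180° − 83.94°| = 96.06°
96.06° > 2α = 17.06°  →  invalid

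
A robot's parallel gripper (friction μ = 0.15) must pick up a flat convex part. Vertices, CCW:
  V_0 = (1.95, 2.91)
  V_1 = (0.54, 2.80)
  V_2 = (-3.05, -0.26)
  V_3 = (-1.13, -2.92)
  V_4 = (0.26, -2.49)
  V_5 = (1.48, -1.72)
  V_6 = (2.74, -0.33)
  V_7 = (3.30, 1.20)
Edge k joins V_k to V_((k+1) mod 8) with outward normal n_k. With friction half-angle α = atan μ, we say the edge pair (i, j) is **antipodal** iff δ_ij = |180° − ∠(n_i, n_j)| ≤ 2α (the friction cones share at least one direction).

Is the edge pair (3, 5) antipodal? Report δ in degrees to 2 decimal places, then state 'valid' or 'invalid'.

α = atan 0.15 = 8.53°;  2α = 17.06°
edge 3: e_3 = (+1.39, +0.43);  n_3 = (+0.2955, -0.9553)
edge 5: e_5 = (+1.26, +1.39);  n_5 = (+0.7409, -0.6716)
∠(n_3, n_5) = 30.62°
δ = |180° − 30.62°| = 149.38°
149.38° > 2α = 17.06°  →  invalid

δ = 149.38°, invalid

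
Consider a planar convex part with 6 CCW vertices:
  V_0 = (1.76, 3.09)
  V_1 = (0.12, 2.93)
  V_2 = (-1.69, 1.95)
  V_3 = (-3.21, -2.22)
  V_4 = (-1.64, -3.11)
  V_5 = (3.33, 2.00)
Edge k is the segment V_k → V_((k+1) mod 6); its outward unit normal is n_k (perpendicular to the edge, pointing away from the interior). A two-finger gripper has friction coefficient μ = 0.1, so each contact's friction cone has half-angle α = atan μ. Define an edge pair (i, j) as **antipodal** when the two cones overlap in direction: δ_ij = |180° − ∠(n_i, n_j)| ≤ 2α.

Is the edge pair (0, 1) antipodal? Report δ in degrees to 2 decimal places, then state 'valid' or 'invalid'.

δ = 157.14°, invalid

α = atan 0.1 = 5.71°;  2α = 11.42°
edge 0: e_0 = (-1.64, -0.16);  n_0 = (-0.0971, +0.9953)
edge 1: e_1 = (-1.81, -0.98);  n_1 = (-0.4761, +0.8794)
∠(n_0, n_1) = 22.86°
δ = |180° − 22.86°| = 157.14°
157.14° > 2α = 11.42°  →  invalid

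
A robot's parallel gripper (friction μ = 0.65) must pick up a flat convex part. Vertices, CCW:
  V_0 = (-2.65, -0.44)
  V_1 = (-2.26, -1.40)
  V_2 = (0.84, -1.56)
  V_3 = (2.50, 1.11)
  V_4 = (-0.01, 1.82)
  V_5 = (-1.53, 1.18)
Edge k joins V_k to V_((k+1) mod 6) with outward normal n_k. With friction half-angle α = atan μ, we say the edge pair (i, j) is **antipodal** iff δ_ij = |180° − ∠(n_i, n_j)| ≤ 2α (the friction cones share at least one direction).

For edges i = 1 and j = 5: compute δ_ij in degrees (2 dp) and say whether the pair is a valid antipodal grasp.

δ = 58.30°, valid

α = atan 0.65 = 33.02°;  2α = 66.05°
edge 1: e_1 = (+3.10, -0.16);  n_1 = (-0.0515, -0.9987)
edge 5: e_5 = (-1.12, -1.62);  n_5 = (-0.8226, +0.5687)
∠(n_1, n_5) = 121.70°
δ = |180° − 121.70°| = 58.30°
58.30° ≤ 2α = 66.05°  →  valid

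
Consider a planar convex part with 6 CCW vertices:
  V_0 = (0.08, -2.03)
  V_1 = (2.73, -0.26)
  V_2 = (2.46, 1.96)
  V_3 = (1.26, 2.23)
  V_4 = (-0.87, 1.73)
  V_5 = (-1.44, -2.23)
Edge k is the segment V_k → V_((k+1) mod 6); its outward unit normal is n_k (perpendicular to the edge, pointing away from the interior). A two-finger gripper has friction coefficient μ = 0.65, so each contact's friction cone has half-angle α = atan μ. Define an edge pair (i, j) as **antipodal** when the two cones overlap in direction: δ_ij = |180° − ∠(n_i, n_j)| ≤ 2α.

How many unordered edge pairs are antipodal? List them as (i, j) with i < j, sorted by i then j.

α = atan 0.65 = 33.02°;  2α = 66.05°
n_0 = (+0.5554, -0.8316)
n_1 = (+0.9927, +0.1207)
n_2 = (+0.2195, +0.9756)
n_3 = (-0.2285, +0.9735)
n_4 = (-0.9898, +0.1425)
n_5 = (+0.1305, -0.9915)
  (0,1): δ = 116.81°  ·
  (0,2): δ = 46.42°  ✓
  (0,3): δ = 20.53°  ✓
  (0,4): δ = 48.07°  ✓
  (0,5): δ = 153.76°  ·
  (1,2): δ = 109.61°  ·
  (1,3): δ = 83.72°  ·
  (1,4): δ = 15.13°  ✓
  (1,5): δ = 90.56°  ·
  (2,3): δ = 154.11°  ·
  (2,4): δ = 85.51°  ·
  (2,5): δ = 20.18°  ✓
  (3,4): δ = 111.40°  ·
  (3,5): δ = 5.71°  ✓
  (4,5): δ = 74.31°  ·
antipodal pairs: 6

count = 6; pairs: (0,2), (0,3), (0,4), (1,4), (2,5), (3,5)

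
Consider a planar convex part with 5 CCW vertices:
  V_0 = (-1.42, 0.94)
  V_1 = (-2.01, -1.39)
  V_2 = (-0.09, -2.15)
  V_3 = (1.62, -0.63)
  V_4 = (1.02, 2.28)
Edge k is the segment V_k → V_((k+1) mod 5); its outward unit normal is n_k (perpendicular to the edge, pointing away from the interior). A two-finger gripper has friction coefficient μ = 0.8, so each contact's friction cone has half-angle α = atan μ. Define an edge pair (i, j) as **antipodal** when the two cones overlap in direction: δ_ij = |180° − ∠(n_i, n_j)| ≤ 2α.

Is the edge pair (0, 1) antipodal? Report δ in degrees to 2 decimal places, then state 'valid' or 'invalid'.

δ = 97.39°, invalid

α = atan 0.8 = 38.66°;  2α = 77.32°
edge 0: e_0 = (-0.59, -2.33);  n_0 = (-0.9694, +0.2455)
edge 1: e_1 = (+1.92, -0.76);  n_1 = (-0.3680, -0.9298)
∠(n_0, n_1) = 82.61°
δ = |180° − 82.61°| = 97.39°
97.39° > 2α = 77.32°  →  invalid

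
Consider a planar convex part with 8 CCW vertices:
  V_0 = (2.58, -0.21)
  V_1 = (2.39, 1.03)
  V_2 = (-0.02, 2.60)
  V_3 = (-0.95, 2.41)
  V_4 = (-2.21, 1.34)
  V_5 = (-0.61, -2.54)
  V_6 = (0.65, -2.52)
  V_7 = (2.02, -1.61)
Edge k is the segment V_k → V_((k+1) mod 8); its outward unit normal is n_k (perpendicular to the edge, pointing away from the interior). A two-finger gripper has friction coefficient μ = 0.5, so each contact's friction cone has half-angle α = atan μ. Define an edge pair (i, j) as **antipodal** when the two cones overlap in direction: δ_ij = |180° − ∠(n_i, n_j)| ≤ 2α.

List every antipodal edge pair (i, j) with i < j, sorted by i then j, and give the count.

α = atan 0.5 = 26.57°;  2α = 53.13°
n_0 = (+0.9885, +0.1515)
n_1 = (+0.5458, +0.8379)
n_2 = (-0.2002, +0.9798)
n_3 = (-0.6473, +0.7622)
n_4 = (-0.9245, -0.3812)
n_5 = (+0.0159, -0.9999)
n_6 = (+0.5533, -0.8330)
n_7 = (+0.9285, -0.3714)
  (0,1): δ = 131.79°  ·
  (0,2): δ = 87.16°  ·
  (0,3): δ = 58.37°  ·
  (0,4): δ = 13.70°  ✓
  (0,5): δ = 82.20°  ·
  (0,6): δ = 114.88°  ·
  (0,7): δ = 149.49°  ·
  (1,2): δ = 135.37°  ·
  (1,3): δ = 106.58°  ·
  (1,4): δ = 34.51°  ✓
  (1,5): δ = 33.99°  ✓
  (1,6): δ = 66.68°  ·
  (1,7): δ = 101.28°  ·
  (2,3): δ = 151.21°  ·
  (2,4): δ = 79.14°  ·
  (2,5): δ = 10.64°  ✓
  (2,6): δ = 22.05°  ✓
  (2,7): δ = 56.65°  ·
  (3,4): δ = 107.93°  ·
  (3,5): δ = 39.43°  ✓
  (3,6): δ = 6.74°  ✓
  (3,7): δ = 27.86°  ✓
  (4,5): δ = 111.50°  ·
  (4,6): δ = 78.82°  ·
  (4,7): δ = 44.21°  ✓
  (5,6): δ = 147.32°  ·
  (5,7): δ = 112.71°  ·
  (6,7): δ = 145.39°  ·
antipodal pairs: 9

count = 9; pairs: (0,4), (1,4), (1,5), (2,5), (2,6), (3,5), (3,6), (3,7), (4,7)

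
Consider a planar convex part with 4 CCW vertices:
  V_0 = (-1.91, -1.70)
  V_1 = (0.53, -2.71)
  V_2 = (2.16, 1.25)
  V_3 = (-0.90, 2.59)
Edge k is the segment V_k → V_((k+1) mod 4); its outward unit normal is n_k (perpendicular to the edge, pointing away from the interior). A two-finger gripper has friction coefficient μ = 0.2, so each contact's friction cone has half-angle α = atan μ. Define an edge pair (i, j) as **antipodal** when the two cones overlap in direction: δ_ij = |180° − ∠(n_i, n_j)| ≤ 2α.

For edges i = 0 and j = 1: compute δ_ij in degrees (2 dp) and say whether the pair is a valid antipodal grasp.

δ = 89.89°, invalid

α = atan 0.2 = 11.31°;  2α = 22.62°
edge 0: e_0 = (+2.44, -1.01);  n_0 = (-0.3825, -0.9240)
edge 1: e_1 = (+1.63, +3.96);  n_1 = (+0.9247, -0.3806)
∠(n_0, n_1) = 90.11°
δ = |180° − 90.11°| = 89.89°
89.89° > 2α = 22.62°  →  invalid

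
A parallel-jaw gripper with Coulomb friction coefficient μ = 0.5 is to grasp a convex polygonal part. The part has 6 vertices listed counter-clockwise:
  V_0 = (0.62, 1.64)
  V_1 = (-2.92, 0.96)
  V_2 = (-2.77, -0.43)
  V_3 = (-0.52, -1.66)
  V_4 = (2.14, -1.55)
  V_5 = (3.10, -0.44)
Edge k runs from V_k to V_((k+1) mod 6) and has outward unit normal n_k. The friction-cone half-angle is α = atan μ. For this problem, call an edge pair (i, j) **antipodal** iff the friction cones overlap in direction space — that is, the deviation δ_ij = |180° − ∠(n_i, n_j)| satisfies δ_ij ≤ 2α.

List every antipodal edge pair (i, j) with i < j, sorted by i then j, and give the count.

α = atan 0.5 = 26.57°;  2α = 53.13°
n_0 = (-0.1886, +0.9820)
n_1 = (-0.9942, -0.1073)
n_2 = (-0.4797, -0.8774)
n_3 = (+0.0413, -0.9991)
n_4 = (+0.7564, -0.6542)
n_5 = (+0.6426, +0.7662)
  (0,1): δ = 94.71°  ·
  (0,2): δ = 39.54°  ✓
  (0,3): δ = 8.51°  ✓
  (0,4): δ = 38.27°  ✓
  (0,5): δ = 129.14°  ·
  (1,2): δ = 124.82°  ·
  (1,3): δ = 93.79°  ·
  (1,4): δ = 47.01°  ✓
  (1,5): δ = 43.85°  ✓
  (2,3): δ = 148.97°  ·
  (2,4): δ = 102.19°  ·
  (2,5): δ = 11.32°  ✓
  (3,4): δ = 133.22°  ·
  (3,5): δ = 42.35°  ✓
  (4,5): δ = 89.13°  ·
antipodal pairs: 7

count = 7; pairs: (0,2), (0,3), (0,4), (1,4), (1,5), (2,5), (3,5)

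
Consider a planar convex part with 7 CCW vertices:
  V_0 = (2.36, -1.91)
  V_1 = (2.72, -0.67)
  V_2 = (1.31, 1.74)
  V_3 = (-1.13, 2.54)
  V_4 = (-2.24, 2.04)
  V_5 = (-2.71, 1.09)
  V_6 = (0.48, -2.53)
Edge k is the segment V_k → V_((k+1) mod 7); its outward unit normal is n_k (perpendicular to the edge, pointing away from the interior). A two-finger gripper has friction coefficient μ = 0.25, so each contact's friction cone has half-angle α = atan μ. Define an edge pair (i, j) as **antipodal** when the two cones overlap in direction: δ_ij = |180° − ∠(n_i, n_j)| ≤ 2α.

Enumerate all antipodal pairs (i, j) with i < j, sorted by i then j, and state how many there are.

count = 3; pairs: (0,4), (1,5), (3,6)

α = atan 0.25 = 14.04°;  2α = 28.07°
n_0 = (+0.9603, -0.2788)
n_1 = (+0.8631, +0.5050)
n_2 = (+0.3116, +0.9502)
n_3 = (-0.4107, +0.9118)
n_4 = (-0.8963, +0.4434)
n_5 = (-0.7503, -0.6611)
n_6 = (+0.3132, -0.9497)
  (0,1): δ = 133.48°  ·
  (0,2): δ = 91.96°  ·
  (0,3): δ = 49.56°  ·
  (0,4): δ = 10.13°  ✓
  (0,5): δ = 57.58°  ·
  (0,6): δ = 124.44°  ·
  (1,2): δ = 138.48°  ·
  (1,3): δ = 96.08°  ·
  (1,4): δ = 56.65°  ·
  (1,5): δ = 11.06°  ✓
  (1,6): δ = 77.92°  ·
  (2,3): δ = 137.60°  ·
  (2,4): δ = 98.17°  ·
  (2,5): δ = 30.46°  ·
  (2,6): δ = 36.40°  ·
  (3,4): δ = 140.57°  ·
  (3,5): δ = 72.86°  ·
  (3,6): δ = 6.00°  ✓
  (4,5): δ = 112.29°  ·
  (4,6): δ = 45.42°  ·
  (5,6): δ = 113.14°  ·
antipodal pairs: 3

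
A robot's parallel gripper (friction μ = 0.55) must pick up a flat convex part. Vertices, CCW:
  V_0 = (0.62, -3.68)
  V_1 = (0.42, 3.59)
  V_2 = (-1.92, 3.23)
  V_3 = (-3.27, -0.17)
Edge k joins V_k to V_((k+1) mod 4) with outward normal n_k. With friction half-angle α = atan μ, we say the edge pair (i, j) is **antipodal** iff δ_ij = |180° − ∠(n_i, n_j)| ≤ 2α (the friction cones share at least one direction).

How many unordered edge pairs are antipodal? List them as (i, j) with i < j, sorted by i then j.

α = atan 0.55 = 28.81°;  2α = 57.62°
n_0 = (+0.9996, +0.0275)
n_1 = (-0.1521, +0.9884)
n_2 = (-0.9294, +0.3690)
n_3 = (-0.6699, -0.7424)
  (0,1): δ = 82.83°  ·
  (0,2): δ = 23.23°  ✓
  (0,3): δ = 46.36°  ✓
  (1,2): δ = 120.40°  ·
  (1,3): δ = 50.81°  ✓
  (2,3): δ = 110.40°  ·
antipodal pairs: 3

count = 3; pairs: (0,2), (0,3), (1,3)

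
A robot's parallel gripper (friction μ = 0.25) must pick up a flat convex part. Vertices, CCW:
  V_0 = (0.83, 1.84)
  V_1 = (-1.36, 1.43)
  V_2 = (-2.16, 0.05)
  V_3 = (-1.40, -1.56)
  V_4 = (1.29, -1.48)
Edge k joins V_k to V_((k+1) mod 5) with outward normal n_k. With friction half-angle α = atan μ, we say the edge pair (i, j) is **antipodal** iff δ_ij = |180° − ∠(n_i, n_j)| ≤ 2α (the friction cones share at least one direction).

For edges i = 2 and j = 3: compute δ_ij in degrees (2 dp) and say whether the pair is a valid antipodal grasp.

α = atan 0.25 = 14.04°;  2α = 28.07°
edge 2: e_2 = (+0.76, -1.61);  n_2 = (-0.9043, -0.4269)
edge 3: e_3 = (+2.69, +0.08);  n_3 = (+0.0297, -0.9996)
∠(n_2, n_3) = 66.43°
δ = |180° − 66.43°| = 113.57°
113.57° > 2α = 28.07°  →  invalid

δ = 113.57°, invalid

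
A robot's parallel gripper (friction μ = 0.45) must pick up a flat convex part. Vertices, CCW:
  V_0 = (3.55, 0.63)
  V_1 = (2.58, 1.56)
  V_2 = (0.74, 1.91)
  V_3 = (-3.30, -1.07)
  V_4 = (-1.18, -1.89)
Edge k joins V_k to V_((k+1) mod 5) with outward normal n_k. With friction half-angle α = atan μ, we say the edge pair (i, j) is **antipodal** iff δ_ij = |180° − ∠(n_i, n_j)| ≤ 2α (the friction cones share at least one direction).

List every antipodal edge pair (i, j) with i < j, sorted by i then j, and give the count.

count = 4; pairs: (0,3), (1,3), (1,4), (2,4)

α = atan 0.45 = 24.23°;  2α = 48.46°
n_0 = (+0.6921, +0.7218)
n_1 = (+0.1869, +0.9824)
n_2 = (-0.5936, +0.8048)
n_3 = (-0.3607, -0.9327)
n_4 = (+0.4702, -0.8826)
  (0,1): δ = 146.98°  ·
  (0,2): δ = 99.79°  ·
  (0,3): δ = 22.65°  ✓
  (0,4): δ = 71.84°  ·
  (1,2): δ = 132.82°  ·
  (1,3): δ = 10.38°  ✓
  (1,4): δ = 38.82°  ✓
  (2,3): δ = 57.56°  ·
  (2,4): δ = 8.37°  ✓
  (3,4): δ = 130.81°  ·
antipodal pairs: 4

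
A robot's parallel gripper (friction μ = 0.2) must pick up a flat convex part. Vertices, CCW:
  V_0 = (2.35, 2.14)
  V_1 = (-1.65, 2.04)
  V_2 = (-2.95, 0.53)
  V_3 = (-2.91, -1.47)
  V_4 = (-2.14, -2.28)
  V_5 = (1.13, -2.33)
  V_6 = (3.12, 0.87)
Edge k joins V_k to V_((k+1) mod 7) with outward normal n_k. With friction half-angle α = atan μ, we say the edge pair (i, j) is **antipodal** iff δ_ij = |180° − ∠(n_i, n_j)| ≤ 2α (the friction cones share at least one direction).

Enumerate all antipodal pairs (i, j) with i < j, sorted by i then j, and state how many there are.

α = atan 0.2 = 11.31°;  2α = 22.62°
n_0 = (-0.0250, +0.9997)
n_1 = (-0.7578, +0.6524)
n_2 = (-0.9998, -0.0200)
n_3 = (-0.7248, -0.6890)
n_4 = (-0.0153, -0.9999)
n_5 = (+0.8492, -0.5281)
n_6 = (+0.8551, +0.5185)
  (0,1): δ = 132.16°  ·
  (0,2): δ = 90.29°  ·
  (0,3): δ = 47.88°  ·
  (0,4): δ = 2.31°  ✓
  (0,5): δ = 56.69°  ·
  (0,6): δ = 119.80°  ·
  (1,2): δ = 138.13°  ·
  (1,3): δ = 95.72°  ·
  (1,4): δ = 50.15°  ·
  (1,5): δ = 8.85°  ✓
  (1,6): δ = 71.95°  ·
  (2,3): δ = 137.60°  ·
  (2,4): δ = 92.02°  ·
  (2,5): δ = 33.02°  ·
  (2,6): δ = 30.08°  ·
  (3,4): δ = 134.43°  ·
  (3,5): δ = 75.43°  ·
  (3,6): δ = 12.32°  ✓
  (4,5): δ = 121.00°  ·
  (4,6): δ = 57.90°  ·
  (5,6): δ = 116.90°  ·
antipodal pairs: 3

count = 3; pairs: (0,4), (1,5), (3,6)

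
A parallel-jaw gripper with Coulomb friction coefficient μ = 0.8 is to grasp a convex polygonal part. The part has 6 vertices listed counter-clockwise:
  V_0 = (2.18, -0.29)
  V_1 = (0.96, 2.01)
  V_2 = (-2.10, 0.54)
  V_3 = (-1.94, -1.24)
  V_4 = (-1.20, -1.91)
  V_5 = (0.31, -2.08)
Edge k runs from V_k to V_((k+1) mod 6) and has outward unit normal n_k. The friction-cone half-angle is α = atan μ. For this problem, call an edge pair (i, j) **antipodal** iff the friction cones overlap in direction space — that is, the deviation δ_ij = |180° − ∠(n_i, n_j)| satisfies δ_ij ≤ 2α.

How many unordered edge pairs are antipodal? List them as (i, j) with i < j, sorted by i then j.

count = 7; pairs: (0,2), (0,3), (0,4), (1,3), (1,4), (1,5), (2,5)

α = atan 0.8 = 38.66°;  2α = 77.32°
n_0 = (+0.8834, +0.4686)
n_1 = (-0.4330, +0.9014)
n_2 = (-0.9960, -0.0895)
n_3 = (-0.6712, -0.7413)
n_4 = (-0.1119, -0.9937)
n_5 = (+0.6915, -0.7224)
  (0,1): δ = 92.28°  ·
  (0,2): δ = 22.81°  ✓
  (0,3): δ = 19.90°  ✓
  (0,4): δ = 55.63°  ✓
  (0,5): δ = 105.80°  ·
  (1,2): δ = 110.52°  ·
  (1,3): δ = 67.82°  ✓
  (1,4): δ = 32.08°  ✓
  (1,5): δ = 18.09°  ✓
  (2,3): δ = 137.29°  ·
  (2,4): δ = 101.56°  ·
  (2,5): δ = 51.39°  ✓
  (3,4): δ = 144.27°  ·
  (3,5): δ = 94.09°  ·
  (4,5): δ = 129.83°  ·
antipodal pairs: 7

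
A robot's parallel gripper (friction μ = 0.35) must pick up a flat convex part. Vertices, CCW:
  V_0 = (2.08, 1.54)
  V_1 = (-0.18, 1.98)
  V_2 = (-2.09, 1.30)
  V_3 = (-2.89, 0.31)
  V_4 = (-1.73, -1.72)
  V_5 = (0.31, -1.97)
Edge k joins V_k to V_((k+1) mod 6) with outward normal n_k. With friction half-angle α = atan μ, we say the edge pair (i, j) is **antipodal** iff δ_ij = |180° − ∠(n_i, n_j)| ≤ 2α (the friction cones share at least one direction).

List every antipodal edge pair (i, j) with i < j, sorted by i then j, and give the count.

count = 3; pairs: (0,4), (1,4), (2,5)

α = atan 0.35 = 19.29°;  2α = 38.58°
n_0 = (+0.1911, +0.9816)
n_1 = (-0.3354, +0.9421)
n_2 = (-0.7778, +0.6285)
n_3 = (-0.8682, -0.4961)
n_4 = (-0.1216, -0.9926)
n_5 = (+0.8929, -0.4503)
  (0,1): δ = 149.39°  ·
  (0,2): δ = 117.92°  ·
  (0,3): δ = 49.24°  ·
  (0,4): δ = 4.03°  ✓
  (0,5): δ = 74.26°  ·
  (1,2): δ = 148.54°  ·
  (1,3): δ = 79.85°  ·
  (1,4): δ = 26.58°  ✓
  (1,5): δ = 43.64°  ·
  (2,3): δ = 111.31°  ·
  (2,4): δ = 58.05°  ·
  (2,5): δ = 12.18°  ✓
  (3,4): δ = 126.73°  ·
  (3,5): δ = 56.51°  ·
  (4,5): δ = 109.77°  ·
antipodal pairs: 3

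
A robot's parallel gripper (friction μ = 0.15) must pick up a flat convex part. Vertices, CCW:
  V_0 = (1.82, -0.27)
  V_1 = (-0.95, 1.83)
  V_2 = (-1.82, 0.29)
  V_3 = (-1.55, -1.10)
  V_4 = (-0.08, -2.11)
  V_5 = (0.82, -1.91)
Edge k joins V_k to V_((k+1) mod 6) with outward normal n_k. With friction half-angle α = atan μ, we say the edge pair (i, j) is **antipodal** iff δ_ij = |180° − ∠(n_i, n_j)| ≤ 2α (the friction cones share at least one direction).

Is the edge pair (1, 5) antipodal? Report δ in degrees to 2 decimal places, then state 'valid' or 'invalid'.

δ = 1.91°, valid

α = atan 0.15 = 8.53°;  2α = 17.06°
edge 1: e_1 = (-0.87, -1.54);  n_1 = (-0.8707, +0.4919)
edge 5: e_5 = (+1.00, +1.64);  n_5 = (+0.8538, -0.5206)
∠(n_1, n_5) = 178.09°
δ = |180° − 178.09°| = 1.91°
1.91° ≤ 2α = 17.06°  →  valid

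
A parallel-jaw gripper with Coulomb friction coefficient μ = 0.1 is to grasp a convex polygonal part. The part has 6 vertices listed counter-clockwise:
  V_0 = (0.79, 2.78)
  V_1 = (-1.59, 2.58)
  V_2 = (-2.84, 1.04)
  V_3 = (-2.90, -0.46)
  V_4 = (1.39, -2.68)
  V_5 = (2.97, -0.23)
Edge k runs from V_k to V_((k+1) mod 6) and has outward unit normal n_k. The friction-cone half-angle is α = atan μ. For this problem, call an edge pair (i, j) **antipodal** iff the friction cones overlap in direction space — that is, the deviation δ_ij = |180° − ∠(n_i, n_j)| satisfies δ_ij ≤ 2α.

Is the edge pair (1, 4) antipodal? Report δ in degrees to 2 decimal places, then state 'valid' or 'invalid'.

δ = 6.25°, valid

α = atan 0.1 = 5.71°;  2α = 11.42°
edge 1: e_1 = (-1.25, -1.54);  n_1 = (-0.7764, +0.6302)
edge 4: e_4 = (+1.58, +2.45);  n_4 = (+0.8404, -0.5420)
∠(n_1, n_4) = 173.75°
δ = |180° − 173.75°| = 6.25°
6.25° ≤ 2α = 11.42°  →  valid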